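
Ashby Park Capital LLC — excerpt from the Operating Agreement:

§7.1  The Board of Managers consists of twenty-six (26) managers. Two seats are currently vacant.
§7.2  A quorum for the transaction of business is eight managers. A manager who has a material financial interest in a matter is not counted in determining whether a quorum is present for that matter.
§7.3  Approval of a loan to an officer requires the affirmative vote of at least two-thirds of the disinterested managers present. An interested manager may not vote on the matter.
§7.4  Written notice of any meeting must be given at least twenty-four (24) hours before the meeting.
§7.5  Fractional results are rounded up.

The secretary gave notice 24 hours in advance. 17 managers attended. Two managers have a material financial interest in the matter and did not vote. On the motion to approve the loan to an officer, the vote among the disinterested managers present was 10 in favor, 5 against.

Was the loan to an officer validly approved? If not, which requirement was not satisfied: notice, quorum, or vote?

Valid — all requirements satisfied.

Notice: 24 hours given; 24 required (24 ≥ 24). Satisfied.
Quorum: 17 present, but the 2 interested managers do not count, leaving 15. Quorum is 8. Satisfied.
Vote: the loan to an officer requires two-thirds of the disinterested managers present (17 − 2 = 15). 2/3 of 15 = 10, so 10 affirmative votes are needed; 10 voted in favor. Satisfied.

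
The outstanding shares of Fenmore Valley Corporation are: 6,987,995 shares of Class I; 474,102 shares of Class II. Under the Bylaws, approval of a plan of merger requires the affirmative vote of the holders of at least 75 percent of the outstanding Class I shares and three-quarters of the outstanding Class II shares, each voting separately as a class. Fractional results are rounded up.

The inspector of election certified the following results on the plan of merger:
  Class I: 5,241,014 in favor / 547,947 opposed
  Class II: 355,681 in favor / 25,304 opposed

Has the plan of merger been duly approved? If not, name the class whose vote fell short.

Class I: 3/4 of 6987995 = 5240996.25, rounded up to 5240997; 5,240,997 required, 5,241,014 in favor — approved.
Class II: 3/4 of 474102 = 355576.50, rounded up to 355577; 355,577 required, 355,681 in favor — approved.

Approved — every class gave the required vote.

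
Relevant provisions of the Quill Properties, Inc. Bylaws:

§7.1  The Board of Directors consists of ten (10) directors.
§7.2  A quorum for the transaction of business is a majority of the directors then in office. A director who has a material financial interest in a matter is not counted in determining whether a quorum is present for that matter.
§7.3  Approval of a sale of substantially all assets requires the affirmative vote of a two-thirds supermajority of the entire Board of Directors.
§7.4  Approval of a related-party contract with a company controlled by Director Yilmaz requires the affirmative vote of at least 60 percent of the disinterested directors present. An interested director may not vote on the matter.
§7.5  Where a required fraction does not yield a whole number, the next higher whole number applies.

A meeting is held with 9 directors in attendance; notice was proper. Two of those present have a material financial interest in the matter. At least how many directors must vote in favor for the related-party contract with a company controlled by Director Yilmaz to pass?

5

The related-party contract with a company controlled by Director Yilmaz requires three-fifths of the disinterested directors present (9 − 2 = 7).
3/5 of 7 = 4.20, rounded up to 5.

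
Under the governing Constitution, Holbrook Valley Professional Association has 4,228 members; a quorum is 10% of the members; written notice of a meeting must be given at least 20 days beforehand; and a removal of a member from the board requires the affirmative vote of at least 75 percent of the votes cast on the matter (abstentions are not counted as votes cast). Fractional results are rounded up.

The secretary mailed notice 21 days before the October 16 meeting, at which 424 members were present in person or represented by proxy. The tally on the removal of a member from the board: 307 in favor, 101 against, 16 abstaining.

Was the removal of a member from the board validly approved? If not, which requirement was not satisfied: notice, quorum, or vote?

Valid — all requirements satisfied.

Notice: 21 days given; 20 required. Satisfied.
Quorum: 10% of 4,228 = 422.80, rounded up to 423; 424 present. Satisfied.
Vote: requires three-fourths of the votes cast (424 − 16 abstaining = 408); 3/4 of 408 = 306, so 306 needed; 307 in favor. Satisfied.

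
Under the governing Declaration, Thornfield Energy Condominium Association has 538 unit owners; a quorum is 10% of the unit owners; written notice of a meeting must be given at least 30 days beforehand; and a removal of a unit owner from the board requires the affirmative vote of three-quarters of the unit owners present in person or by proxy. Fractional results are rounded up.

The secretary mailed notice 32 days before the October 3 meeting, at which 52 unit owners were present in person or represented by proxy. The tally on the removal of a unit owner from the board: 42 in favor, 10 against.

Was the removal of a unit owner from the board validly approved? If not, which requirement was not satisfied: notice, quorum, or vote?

Invalid — quorum requirement not satisfied.

Notice: 32 days given; 30 required. Satisfied.
Quorum: 10% of 538 = 53.80, rounded up to 54; 52 present. Not satisfied.
Vote: requires three-fourths of those present (52); 3/4 of 52 = 39, so 39 needed; 42 in favor. Satisfied.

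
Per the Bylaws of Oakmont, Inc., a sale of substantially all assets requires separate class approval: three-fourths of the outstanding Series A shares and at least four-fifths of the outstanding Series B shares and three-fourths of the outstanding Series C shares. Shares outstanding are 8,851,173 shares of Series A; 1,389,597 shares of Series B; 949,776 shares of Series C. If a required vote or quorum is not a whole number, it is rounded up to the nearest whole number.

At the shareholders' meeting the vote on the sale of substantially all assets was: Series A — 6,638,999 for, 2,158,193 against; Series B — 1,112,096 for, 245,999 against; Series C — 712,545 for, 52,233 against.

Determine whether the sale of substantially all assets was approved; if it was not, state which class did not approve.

Approved — every class gave the required vote.

Series A: 3/4 of 8851173 = 6638379.75, rounded up to 6638380; 6,638,380 required, 6,638,999 in favor — approved.
Series B: 4/5 of 1389597 = 1111677.60, rounded up to 1111678; 1,111,678 required, 1,112,096 in favor — approved.
Series C: 3/4 of 949776 = 712332; 712,332 required, 712,545 in favor — approved.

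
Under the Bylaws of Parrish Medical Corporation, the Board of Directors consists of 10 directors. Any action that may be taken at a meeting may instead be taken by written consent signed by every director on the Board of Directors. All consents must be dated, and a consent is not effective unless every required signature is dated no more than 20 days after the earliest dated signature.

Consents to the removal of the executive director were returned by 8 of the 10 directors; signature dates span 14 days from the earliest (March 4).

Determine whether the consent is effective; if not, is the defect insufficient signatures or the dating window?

Not effective — insufficient signatures.

Signatures required: every one of 10 — unanimous means all 10, so 10 needed; 8 signed. Insufficient.
Dating window: the latest signature is 14 days after the earliest; the limit is 20 days. Within the window.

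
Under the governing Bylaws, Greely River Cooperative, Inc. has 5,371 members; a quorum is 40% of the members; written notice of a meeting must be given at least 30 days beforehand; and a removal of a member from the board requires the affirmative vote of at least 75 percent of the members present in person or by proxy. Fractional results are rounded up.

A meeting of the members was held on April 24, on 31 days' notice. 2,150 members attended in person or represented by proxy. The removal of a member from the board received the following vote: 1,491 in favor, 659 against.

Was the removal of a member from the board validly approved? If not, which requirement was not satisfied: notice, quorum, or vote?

Notice: 31 days given; 30 required. Satisfied.
Quorum: 40% of 5,371 = 2,148.40, rounded up to 2,149; 2,150 present. Satisfied.
Vote: requires three-fourths of those present (2,150); 3/4 of 2150 = 1612.50, rounded up to 1613, so 1,613 needed; 1,491 in favor. Not satisfied.

Invalid — vote requirement not satisfied.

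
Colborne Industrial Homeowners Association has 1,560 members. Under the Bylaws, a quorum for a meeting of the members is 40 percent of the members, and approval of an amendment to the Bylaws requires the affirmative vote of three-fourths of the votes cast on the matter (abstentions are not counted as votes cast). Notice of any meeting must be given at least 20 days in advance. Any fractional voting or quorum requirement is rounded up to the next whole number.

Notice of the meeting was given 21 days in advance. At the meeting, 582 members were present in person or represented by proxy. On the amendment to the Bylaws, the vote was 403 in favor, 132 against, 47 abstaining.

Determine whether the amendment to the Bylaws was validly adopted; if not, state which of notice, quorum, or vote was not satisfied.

Notice: 21 days given; 20 required. Satisfied.
Quorum: 40% of 1,560 = 624; 582 present. Not satisfied.
Vote: requires three-fourths of the votes cast (582 − 47 abstaining = 535); 3/4 of 535 = 401.25, rounded up to 402, so 402 needed; 403 in favor. Satisfied.

Invalid — quorum requirement not satisfied.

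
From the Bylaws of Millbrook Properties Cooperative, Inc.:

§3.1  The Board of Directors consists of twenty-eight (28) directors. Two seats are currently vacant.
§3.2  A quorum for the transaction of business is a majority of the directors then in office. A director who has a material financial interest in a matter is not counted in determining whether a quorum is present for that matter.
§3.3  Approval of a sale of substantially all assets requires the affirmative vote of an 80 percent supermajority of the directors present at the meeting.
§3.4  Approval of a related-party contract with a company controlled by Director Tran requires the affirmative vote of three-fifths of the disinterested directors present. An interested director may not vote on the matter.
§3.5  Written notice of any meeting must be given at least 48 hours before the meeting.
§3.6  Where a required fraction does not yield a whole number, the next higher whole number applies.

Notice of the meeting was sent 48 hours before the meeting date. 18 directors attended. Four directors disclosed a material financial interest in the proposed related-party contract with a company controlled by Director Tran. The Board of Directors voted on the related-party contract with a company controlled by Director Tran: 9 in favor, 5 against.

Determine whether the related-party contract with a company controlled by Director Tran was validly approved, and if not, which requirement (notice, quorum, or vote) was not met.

Valid — all requirements satisfied.

Notice: 48 hours given; 48 required (48 ≥ 48). Satisfied.
Quorum: 18 present, but the 4 interested directors do not count, leaving 14. Quorum is 14. Satisfied.
Vote: the related-party contract with a company controlled by Director Tran requires three-fifths of the disinterested directors present (18 − 4 = 14). 3/5 of 14 = 8.40, rounded up to 9, so 9 affirmative votes are needed; 9 voted in favor. Satisfied.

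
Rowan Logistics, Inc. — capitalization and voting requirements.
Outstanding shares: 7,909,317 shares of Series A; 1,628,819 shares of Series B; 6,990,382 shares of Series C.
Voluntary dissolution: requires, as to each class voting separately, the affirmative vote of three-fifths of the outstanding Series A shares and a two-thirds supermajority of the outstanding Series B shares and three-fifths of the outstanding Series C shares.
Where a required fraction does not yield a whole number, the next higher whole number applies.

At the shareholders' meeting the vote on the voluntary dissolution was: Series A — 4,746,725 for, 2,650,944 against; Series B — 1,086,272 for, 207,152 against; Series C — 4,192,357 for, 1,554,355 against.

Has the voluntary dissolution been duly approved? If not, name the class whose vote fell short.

Not approved — the Series C shares did not give the required vote.

Series A: 3/5 of 7909317 = 4745590.20, rounded up to 4745591; 4,745,591 required, 4,746,725 in favor — approved.
Series B: 2/3 of 1628819 = 1085879.33, rounded up to 1085880; 1,085,880 required, 1,086,272 in favor — approved.
Series C: 3/5 of 6990382 = 4194229.20, rounded up to 4194230; 4,194,230 required, 4,192,357 in favor — not approved.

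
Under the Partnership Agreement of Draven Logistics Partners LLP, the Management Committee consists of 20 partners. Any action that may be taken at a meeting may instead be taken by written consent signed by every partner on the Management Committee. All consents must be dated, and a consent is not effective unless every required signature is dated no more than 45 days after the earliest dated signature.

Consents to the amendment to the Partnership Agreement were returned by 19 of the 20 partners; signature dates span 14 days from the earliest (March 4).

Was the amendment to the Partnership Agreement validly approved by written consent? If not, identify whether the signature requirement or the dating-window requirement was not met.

Not effective — insufficient signatures.

Signatures required: all of 20 — unanimous means all 20, so 20 needed; 19 signed. Insufficient.
Dating window: the latest signature is 14 days after the earliest; the limit is 45 days. Within the window.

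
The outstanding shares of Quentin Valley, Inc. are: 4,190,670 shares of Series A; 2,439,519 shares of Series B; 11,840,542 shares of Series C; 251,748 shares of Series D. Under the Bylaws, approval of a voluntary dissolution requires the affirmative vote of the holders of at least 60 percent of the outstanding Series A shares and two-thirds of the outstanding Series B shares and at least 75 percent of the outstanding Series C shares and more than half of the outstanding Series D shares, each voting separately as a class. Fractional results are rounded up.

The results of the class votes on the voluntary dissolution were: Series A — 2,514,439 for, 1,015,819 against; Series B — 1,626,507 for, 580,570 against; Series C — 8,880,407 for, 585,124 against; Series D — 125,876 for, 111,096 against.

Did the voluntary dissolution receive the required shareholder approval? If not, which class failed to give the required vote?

Approved — every class gave the required vote.

Series A: 3/5 of 4190670 = 2514402; 2,514,402 required, 2,514,439 in favor — approved.
Series B: 2/3 of 2439519 = 1626346; 1,626,346 required, 1,626,507 in favor — approved.
Series C: 3/4 of 11840542 = 8880406.50, rounded up to 8880407; 8,880,407 required, 8,880,407 in favor — approved.
Series D: a majority of 251748 is 125875; 125,875 required, 125,876 in favor — approved.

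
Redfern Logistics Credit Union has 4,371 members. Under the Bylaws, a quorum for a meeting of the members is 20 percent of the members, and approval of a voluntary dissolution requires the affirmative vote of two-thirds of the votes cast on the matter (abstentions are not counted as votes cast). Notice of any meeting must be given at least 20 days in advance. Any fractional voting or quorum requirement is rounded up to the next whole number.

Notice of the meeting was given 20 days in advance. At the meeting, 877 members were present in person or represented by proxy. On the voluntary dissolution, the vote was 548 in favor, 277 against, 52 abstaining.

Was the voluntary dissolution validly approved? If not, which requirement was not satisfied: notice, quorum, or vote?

Invalid — vote requirement not satisfied.

Notice: 20 days given; 20 required. Satisfied.
Quorum: 20% of 4,371 = 874.20, rounded up to 875; 877 present. Satisfied.
Vote: requires two-thirds of the votes cast (877 − 52 abstaining = 825); 2/3 of 825 = 550, so 550 needed; 548 in favor. Not satisfied.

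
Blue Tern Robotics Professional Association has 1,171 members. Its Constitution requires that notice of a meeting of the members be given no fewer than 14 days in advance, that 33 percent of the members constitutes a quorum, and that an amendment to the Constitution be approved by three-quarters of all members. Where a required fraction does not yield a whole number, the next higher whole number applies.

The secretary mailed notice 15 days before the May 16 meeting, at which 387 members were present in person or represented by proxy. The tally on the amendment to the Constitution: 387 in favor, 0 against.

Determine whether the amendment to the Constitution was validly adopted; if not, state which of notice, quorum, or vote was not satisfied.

Notice: 15 days given; 14 required. Satisfied.
Quorum: 33% of 1,171 = 386.43, rounded up to 387; 387 present. Satisfied.
Vote: requires three-fourths of all members (1,171); 3/4 of 1171 = 878.25, rounded up to 879, so 879 needed; 387 in favor. Not satisfied.

Invalid — vote requirement not satisfied.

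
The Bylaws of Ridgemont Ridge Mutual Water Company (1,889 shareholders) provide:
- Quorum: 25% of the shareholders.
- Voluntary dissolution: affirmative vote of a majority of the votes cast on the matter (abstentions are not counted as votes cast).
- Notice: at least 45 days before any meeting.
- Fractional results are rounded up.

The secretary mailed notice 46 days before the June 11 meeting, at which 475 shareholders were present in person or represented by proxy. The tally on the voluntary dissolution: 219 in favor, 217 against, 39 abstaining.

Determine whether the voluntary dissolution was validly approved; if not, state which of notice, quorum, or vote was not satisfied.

Valid — all requirements satisfied.

Notice: 46 days given; 45 required. Satisfied.
Quorum: 25% of 1,889 = 472.25, rounded up to 473; 475 present. Satisfied.
Vote: requires a majority of the votes cast (475 − 39 abstaining = 436); a majority of 436 is 219, so 219 needed; 219 in favor. Satisfied.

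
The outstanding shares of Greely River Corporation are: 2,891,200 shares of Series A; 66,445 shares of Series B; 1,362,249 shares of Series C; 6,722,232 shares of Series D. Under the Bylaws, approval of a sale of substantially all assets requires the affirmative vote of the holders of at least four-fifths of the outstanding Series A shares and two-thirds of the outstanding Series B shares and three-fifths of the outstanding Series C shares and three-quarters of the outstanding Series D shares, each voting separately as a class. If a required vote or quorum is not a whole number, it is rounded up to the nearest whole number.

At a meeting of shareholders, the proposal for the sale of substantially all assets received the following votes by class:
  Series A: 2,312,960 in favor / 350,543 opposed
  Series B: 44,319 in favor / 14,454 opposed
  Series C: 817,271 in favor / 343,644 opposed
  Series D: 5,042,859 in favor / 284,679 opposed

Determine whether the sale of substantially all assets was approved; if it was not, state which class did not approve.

Not approved — the Series C shares did not give the required vote.

Series A: 4/5 of 2891200 = 2312960; 2,312,960 required, 2,312,960 in favor — approved.
Series B: 2/3 of 66445 = 44296.67, rounded up to 44297; 44,297 required, 44,319 in favor — approved.
Series C: 3/5 of 1362249 = 817349.40, rounded up to 817350; 817,350 required, 817,271 in favor — not approved.
Series D: 3/4 of 6722232 = 5041674; 5,041,674 required, 5,042,859 in favor — approved.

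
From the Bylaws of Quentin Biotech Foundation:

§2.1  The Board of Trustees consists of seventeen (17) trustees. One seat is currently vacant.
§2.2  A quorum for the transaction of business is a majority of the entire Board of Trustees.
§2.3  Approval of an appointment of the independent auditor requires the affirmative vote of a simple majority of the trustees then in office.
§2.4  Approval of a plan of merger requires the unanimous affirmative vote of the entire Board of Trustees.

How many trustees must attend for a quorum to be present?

9

A majority of 17 is 9.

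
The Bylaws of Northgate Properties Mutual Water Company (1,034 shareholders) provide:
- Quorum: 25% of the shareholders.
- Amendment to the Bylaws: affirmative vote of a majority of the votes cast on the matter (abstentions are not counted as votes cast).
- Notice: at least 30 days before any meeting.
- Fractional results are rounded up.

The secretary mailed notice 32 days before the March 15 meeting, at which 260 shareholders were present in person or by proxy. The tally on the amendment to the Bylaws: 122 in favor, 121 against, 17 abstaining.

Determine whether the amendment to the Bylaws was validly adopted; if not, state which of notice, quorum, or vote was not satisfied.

Valid — all requirements satisfied.

Notice: 32 days given; 30 required. Satisfied.
Quorum: 25% of 1,034 = 258.50, rounded up to 259; 260 present. Satisfied.
Vote: requires a majority of the votes cast (260 − 17 abstaining = 243); a majority of 243 is 122, so 122 needed; 122 in favor. Satisfied.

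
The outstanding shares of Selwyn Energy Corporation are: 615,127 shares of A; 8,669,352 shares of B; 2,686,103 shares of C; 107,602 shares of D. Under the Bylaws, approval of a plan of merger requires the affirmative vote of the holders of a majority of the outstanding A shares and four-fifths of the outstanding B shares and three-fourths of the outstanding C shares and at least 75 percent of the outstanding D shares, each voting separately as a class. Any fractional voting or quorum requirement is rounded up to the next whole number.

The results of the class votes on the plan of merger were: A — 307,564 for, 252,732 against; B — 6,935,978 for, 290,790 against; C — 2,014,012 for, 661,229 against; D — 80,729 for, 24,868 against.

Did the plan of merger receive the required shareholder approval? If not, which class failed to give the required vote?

A: a majority of 615127 is 307564; 307,564 required, 307,564 in favor — approved.
B: 4/5 of 8669352 = 6935481.60, rounded up to 6935482; 6,935,482 required, 6,935,978 in favor — approved.
C: 3/4 of 2686103 = 2014577.25, rounded up to 2014578; 2,014,578 required, 2,014,012 in favor — not approved.
D: 3/4 of 107602 = 80701.50, rounded up to 80702; 80,702 required, 80,729 in favor — approved.

Not approved — the C shares did not give the required vote.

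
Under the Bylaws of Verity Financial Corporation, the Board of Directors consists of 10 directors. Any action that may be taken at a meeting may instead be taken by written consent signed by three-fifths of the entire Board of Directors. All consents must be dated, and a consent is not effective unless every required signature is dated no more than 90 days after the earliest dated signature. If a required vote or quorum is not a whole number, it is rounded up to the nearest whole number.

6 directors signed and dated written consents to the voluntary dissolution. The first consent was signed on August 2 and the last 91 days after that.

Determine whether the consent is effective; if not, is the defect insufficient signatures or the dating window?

Signatures required: three-fifths of 10 — 3/5 of 10 = 6, so 6 needed; 6 signed. Sufficient.
Dating window: the latest signature is 91 days after the earliest; the limit is 90 days. Outside the window.

Not effective — dating-window requirement not satisfied.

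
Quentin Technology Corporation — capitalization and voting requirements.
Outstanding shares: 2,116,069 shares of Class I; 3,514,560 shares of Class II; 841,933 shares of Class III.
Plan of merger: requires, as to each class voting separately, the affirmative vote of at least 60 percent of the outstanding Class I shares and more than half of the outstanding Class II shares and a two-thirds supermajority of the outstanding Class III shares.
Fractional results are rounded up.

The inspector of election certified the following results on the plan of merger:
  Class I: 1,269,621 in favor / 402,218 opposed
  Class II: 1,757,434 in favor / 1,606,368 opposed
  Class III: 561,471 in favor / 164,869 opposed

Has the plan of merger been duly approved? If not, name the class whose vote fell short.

Not approved — the Class I shares did not give the required vote.

Class I: 3/5 of 2116069 = 1269641.40, rounded up to 1269642; 1,269,642 required, 1,269,621 in favor — not approved.
Class II: a majority of 3514560 is 1757281; 1,757,281 required, 1,757,434 in favor — approved.
Class III: 2/3 of 841933 = 561288.67, rounded up to 561289; 561,289 required, 561,471 in favor — approved.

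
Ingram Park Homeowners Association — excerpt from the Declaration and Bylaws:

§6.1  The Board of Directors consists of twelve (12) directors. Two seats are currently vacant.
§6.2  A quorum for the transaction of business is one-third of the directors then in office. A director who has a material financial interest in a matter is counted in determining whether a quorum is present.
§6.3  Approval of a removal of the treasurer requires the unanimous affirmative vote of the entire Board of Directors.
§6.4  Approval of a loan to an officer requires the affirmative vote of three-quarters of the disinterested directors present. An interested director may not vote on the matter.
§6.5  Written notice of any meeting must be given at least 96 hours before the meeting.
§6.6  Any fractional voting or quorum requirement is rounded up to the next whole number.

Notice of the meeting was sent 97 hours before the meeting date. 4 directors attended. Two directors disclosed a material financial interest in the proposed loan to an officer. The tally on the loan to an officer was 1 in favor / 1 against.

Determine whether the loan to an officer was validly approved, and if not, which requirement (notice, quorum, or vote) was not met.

Invalid — vote requirement not satisfied.

Notice: 97 hours given; 96 required (97 ≥ 96). Satisfied.
Quorum: 4 present (interested directors count toward quorum); quorum is 4. Satisfied.
Vote: the loan to an officer requires three-fourths of the disinterested directors present (4 − 2 = 2). 3/4 of 2 = 1.50, rounded up to 2, so 2 affirmative votes are needed; 1 voted in favor. Not satisfied.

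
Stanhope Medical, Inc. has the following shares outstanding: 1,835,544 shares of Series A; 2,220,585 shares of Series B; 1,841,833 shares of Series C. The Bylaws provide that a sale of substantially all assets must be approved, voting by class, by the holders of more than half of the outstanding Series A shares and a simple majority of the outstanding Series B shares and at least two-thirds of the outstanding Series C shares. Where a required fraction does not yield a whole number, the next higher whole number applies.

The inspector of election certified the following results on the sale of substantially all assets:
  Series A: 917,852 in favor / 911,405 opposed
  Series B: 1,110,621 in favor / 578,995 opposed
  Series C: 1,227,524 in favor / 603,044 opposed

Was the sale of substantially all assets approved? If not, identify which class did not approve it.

Not approved — the Series C shares did not give the required vote.

Series A: a majority of 1835544 is 917773; 917,773 required, 917,852 in favor — approved.
Series B: a majority of 2220585 is 1110293; 1,110,293 required, 1,110,621 in favor — approved.
Series C: 2/3 of 1841833 = 1227888.67, rounded up to 1227889; 1,227,889 required, 1,227,524 in favor — not approved.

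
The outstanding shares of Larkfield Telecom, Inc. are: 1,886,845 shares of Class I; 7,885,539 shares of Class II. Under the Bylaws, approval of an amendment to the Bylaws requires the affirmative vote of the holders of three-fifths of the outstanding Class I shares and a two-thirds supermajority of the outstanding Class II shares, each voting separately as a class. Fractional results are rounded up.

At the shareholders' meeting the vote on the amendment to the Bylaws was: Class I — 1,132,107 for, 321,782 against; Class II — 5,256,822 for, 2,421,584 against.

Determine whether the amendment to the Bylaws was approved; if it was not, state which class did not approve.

Not approved — the Class II shares did not give the required vote.

Class I: 3/5 of 1886845 = 1132107; 1,132,107 required, 1,132,107 in favor — approved.
Class II: 2/3 of 7885539 = 5257026; 5,257,026 required, 5,256,822 in favor — not approved.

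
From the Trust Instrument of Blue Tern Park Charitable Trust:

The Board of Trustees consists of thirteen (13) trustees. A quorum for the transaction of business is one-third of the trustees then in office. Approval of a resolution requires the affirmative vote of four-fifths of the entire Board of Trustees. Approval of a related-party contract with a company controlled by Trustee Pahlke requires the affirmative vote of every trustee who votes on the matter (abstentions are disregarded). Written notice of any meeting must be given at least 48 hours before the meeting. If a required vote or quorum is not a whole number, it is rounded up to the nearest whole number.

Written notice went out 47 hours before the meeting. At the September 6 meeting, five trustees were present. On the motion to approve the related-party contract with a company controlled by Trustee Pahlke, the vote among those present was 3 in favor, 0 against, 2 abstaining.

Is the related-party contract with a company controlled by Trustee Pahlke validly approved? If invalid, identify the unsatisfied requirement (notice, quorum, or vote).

Invalid — notice requirement not satisfied.

Notice: 47 hours given; 48 required (47 < 48). Not satisfied.
Quorum: 5 present; quorum is 5. Satisfied.
Vote: the related-party contract with a company controlled by Trustee Pahlke requires the unanimous vote of the votes cast (5 present − 2 abstaining = 3). Unanimous means all 3, so 3 affirmative votes are needed; 3 voted in favor. Satisfied.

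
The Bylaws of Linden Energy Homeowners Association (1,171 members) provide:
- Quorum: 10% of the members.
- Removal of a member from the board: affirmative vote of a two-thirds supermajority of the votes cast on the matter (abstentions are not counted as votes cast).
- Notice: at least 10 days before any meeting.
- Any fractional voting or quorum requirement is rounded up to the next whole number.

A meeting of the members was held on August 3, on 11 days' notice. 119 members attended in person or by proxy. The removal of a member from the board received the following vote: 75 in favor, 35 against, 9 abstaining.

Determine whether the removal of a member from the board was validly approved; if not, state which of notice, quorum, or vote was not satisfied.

Valid — all requirements satisfied.

Notice: 11 days given; 10 required. Satisfied.
Quorum: 10% of 1,171 = 117.10, rounded up to 118; 119 present. Satisfied.
Vote: requires two-thirds of the votes cast (119 − 9 abstaining = 110); 2/3 of 110 = 73.33, rounded up to 74, so 74 needed; 75 in favor. Satisfied.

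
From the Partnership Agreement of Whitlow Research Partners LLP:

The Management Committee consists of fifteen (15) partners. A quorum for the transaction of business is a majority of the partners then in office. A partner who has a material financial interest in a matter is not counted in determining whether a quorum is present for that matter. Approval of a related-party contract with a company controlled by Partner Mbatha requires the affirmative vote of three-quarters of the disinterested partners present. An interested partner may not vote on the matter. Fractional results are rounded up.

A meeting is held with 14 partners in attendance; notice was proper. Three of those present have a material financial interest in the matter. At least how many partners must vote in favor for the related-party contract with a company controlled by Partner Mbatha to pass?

The related-party contract with a company controlled by Partner Mbatha requires three-fourths of the disinterested partners present (14 − 3 = 11).
3/4 of 11 = 8.25, rounded up to 9.

9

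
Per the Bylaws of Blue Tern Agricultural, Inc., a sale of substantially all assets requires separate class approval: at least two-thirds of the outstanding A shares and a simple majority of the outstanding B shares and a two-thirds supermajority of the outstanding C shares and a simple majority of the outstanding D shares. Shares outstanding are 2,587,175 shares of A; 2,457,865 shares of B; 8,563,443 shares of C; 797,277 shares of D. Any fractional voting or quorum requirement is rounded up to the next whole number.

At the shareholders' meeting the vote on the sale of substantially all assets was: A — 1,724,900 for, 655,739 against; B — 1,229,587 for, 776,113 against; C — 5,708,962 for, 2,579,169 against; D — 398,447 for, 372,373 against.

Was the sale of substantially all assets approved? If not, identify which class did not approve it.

A: 2/3 of 2587175 = 1724783.33, rounded up to 1724784; 1,724,784 required, 1,724,900 in favor — approved.
B: a majority of 2457865 is 1228933; 1,228,933 required, 1,229,587 in favor — approved.
C: 2/3 of 8563443 = 5708962; 5,708,962 required, 5,708,962 in favor — approved.
D: a majority of 797277 is 398639; 398,639 required, 398,447 in favor — not approved.

Not approved — the D shares did not give the required vote.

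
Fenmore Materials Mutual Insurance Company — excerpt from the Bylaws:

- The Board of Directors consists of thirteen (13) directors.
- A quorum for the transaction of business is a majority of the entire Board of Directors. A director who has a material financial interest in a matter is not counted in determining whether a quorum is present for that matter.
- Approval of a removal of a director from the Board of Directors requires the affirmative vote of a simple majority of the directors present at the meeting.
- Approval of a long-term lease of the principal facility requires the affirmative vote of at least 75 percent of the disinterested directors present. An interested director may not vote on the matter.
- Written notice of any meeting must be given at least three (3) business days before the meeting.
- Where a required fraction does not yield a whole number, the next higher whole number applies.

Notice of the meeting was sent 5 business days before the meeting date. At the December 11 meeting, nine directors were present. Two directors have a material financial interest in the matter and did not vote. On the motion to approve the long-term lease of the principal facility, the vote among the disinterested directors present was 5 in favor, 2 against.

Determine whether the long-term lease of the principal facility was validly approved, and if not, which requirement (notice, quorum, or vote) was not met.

Invalid — vote requirement not satisfied.

Notice: 5 business days given; 3 required (5 ≥ 3). Satisfied.
Quorum: 9 present, but the 2 interested directors do not count, leaving 7. Quorum is 7. Satisfied.
Vote: the long-term lease of the principal facility requires three-fourths of the disinterested directors present (9 − 2 = 7). 3/4 of 7 = 5.25, rounded up to 6, so 6 affirmative votes are needed; 5 voted in favor. Not satisfied.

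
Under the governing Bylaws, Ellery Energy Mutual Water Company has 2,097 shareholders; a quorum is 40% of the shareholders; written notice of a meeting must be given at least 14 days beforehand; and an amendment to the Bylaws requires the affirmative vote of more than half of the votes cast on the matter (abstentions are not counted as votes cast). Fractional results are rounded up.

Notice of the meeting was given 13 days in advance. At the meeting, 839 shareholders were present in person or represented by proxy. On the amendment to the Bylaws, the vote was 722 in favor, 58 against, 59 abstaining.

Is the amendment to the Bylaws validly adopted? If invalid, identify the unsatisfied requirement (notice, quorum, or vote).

Notice: 13 days given; 14 required. Not satisfied.
Quorum: 40% of 2,097 = 838.80, rounded up to 839; 839 present. Satisfied.
Vote: requires a majority of the votes cast (839 − 59 abstaining = 780); a majority of 780 is 391, so 391 needed; 722 in favor. Satisfied.

Invalid — notice requirement not satisfied.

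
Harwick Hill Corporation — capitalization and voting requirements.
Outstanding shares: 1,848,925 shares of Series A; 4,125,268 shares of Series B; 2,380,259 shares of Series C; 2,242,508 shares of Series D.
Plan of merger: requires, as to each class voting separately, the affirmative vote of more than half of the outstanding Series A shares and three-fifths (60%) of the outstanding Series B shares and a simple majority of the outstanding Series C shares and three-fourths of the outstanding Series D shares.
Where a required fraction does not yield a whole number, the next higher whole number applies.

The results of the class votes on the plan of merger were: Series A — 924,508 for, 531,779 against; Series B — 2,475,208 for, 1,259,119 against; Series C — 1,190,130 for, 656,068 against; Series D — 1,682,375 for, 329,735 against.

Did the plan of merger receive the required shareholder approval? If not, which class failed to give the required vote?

Series A: a majority of 1848925 is 924463; 924,463 required, 924,508 in favor — approved.
Series B: 3/5 of 4125268 = 2475160.80, rounded up to 2475161; 2,475,161 required, 2,475,208 in favor — approved.
Series C: a majority of 2380259 is 1190130; 1,190,130 required, 1,190,130 in favor — approved.
Series D: 3/4 of 2242508 = 1681881; 1,681,881 required, 1,682,375 in favor — approved.

Approved — every class gave the required vote.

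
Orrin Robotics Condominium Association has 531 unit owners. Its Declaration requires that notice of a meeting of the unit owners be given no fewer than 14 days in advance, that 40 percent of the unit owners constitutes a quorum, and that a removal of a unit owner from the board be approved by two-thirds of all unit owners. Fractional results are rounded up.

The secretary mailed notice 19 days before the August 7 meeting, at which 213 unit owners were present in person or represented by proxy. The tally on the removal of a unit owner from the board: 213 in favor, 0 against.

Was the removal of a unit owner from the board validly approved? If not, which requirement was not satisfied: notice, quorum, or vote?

Invalid — vote requirement not satisfied.

Notice: 19 days given; 14 required. Satisfied.
Quorum: 40% of 531 = 212.40, rounded up to 213; 213 present. Satisfied.
Vote: requires two-thirds of all unit owners (531); 2/3 of 531 = 354, so 354 needed; 213 in favor. Not satisfied.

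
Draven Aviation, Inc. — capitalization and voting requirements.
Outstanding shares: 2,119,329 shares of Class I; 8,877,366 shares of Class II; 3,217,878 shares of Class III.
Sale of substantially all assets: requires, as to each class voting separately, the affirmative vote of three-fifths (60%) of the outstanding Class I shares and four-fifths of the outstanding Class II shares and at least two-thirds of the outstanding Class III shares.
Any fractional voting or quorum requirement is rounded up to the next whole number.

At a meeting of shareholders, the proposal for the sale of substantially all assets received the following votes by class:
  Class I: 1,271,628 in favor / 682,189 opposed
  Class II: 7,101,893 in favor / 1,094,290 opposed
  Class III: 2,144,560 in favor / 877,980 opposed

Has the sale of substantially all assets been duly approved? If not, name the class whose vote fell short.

Class I: 3/5 of 2119329 = 1271597.40, rounded up to 1271598; 1,271,598 required, 1,271,628 in favor — approved.
Class II: 4/5 of 8877366 = 7101892.80, rounded up to 7101893; 7,101,893 required, 7,101,893 in favor — approved.
Class III: 2/3 of 3217878 = 2145252; 2,145,252 required, 2,144,560 in favor — not approved.

Not approved — the Class III shares did not give the required vote.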